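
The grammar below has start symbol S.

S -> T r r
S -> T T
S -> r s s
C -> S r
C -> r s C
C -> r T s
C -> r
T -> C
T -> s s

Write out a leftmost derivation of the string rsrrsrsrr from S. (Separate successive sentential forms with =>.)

S => Trr   [S -> T r r]
Trr => Crr   [T -> C]
Crr => rsCrr   [C -> r s C]
rsCrr => rsrTsrr   [C -> r T s]
rsrTsrr => rsrCsrr   [T -> C]
rsrCsrr => rsrrsCsrr   [C -> r s C]
rsrrsCsrr => rsrrsrsrr   [C -> r]

S=>Trr=>Crr=>rsCrr=>rsrTsrr=>rsrCsrr=>rsrrsCsrr=>rsrrsrsrr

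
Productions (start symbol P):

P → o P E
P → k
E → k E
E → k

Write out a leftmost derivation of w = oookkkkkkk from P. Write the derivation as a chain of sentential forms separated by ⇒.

P ⇒ oPE ⇒ ooPEE ⇒ oooPEEE ⇒ oookEEE ⇒ oookkEE ⇒ oookkkEE ⇒ oookkkkEE ⇒ oookkkkkEE ⇒ oookkkkkkE ⇒ oookkkkkkk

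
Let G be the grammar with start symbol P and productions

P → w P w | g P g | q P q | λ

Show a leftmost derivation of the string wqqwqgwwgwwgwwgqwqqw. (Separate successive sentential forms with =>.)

P => wPw   [P → w P w]
wPw => wqPqw   [P → q P q]
wqPqw => wqqPqqw   [P → q P q]
wqqPqqw => wqqwPwqqw   [P → w P w]
wqqwPwqqw => wqqwqPqwqqw   [P → q P q]
wqqwqPqwqqw => wqqwqgPgqwqqw   [P → g P g]
wqqwqgPgqwqqw => wqqwqgwPwgqwqqw   [P → w P w]
wqqwqgwPwgqwqqw => wqqwqgwwPwwgqwqqw   [P → w P w]
wqqwqgwwPwwgqwqqw => wqqwqgwwgPgwwgqwqqw   [P → g P g]
wqqwqgwwgPgwwgqwqqw => wqqwqgwwgwPwgwwgqwqqw   [P → w P w]
wqqwqgwwgwPwgwwgqwqqw => wqqwqgwwgwwgwwgqwqqw   [P → λ]

P=>wPw=>wqPqw=>wqqPqqw=>wqqwPwqqw=>wqqwqPqwqqw=>wqqwqgPgqwqqw=>wqqwqgwPwgqwqqw=>wqqwqgwwPwwgqwqqw=>wqqwqgwwgPgwwgqwqqw=>wqqwqgwwgwPwgwwgqwqqw=>wqqwqgwwgwwgwwgqwqqw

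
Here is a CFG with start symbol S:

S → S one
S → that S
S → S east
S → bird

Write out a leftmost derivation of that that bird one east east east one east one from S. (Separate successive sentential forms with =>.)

S => S one => S east one => S one east one => S east one east one => S east east one east one => that S east east one east one => that S east east east one east one => that S one east east east one east one => that that S one east east east one east one => that that bird one east east east one east one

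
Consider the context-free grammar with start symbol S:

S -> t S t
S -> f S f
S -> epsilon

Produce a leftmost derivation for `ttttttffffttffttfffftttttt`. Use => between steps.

S => tSt   [S -> t S t]
tSt => ttStt   [S -> t S t]
ttStt => tttSttt   [S -> t S t]
tttSttt => ttttStttt   [S -> t S t]
ttttStttt => tttttSttttt   [S -> t S t]
tttttSttttt => ttttttStttttt   [S -> t S t]
ttttttStttttt => ttttttfSftttttt   [S -> f S f]
ttttttfSftttttt => ttttttffSfftttttt   [S -> f S f]
ttttttffSfftttttt => ttttttfffSffftttttt   [S -> f S f]
ttttttfffSffftttttt => ttttttffffSfffftttttt   [S -> f S f]
ttttttffffSfffftttttt => ttttttfffftStfffftttttt   [S -> t S t]
ttttttfffftStfffftttttt => ttttttffffttSttfffftttttt   [S -> t S t]
ttttttffffttSttfffftttttt => ttttttffffttfSfttfffftttttt   [S -> f S f]
ttttttffffttfSfttfffftttttt => ttttttffffttffttfffftttttt   [S -> epsilon]

S => tSt => ttStt => tttSttt => ttttStttt => tttttSttttt => ttttttStttttt => ttttttfSftttttt => ttttttffSfftttttt => ttttttfffSffftttttt => ttttttffffSfffftttttt => ttttttfffftStfffftttttt => ttttttffffttSttfffftttttt => ttttttffffttfSfttfffftttttt => ttttttffffttffttfffftttttt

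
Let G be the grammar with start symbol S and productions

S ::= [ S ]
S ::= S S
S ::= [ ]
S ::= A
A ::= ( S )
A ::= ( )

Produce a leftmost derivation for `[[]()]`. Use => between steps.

S => [S] => [SS] => [[]S] => [[]A] => [[]()]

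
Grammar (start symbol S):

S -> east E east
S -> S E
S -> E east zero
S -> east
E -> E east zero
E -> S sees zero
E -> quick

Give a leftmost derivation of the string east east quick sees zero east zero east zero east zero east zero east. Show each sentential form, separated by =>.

S => east E east   [S -> east E east]
east E east => east E east zero east   [E -> E east zero]
east E east zero east => east E east zero east zero east   [E -> E east zero]
east E east zero east zero east => east E east zero east zero east zero east   [E -> E east zero]
east E east zero east zero east zero east => east E east zero east zero east zero east zero east   [E -> E east zero]
east E east zero east zero east zero east zero east => east S sees zero east zero east zero east zero east zero east   [E -> S sees zero]
east S sees zero east zero east zero east zero east zero east => east S E sees zero east zero east zero east zero east zero east   [S -> S E]
east S E sees zero east zero east zero east zero east zero east => east east E sees zero east zero east zero east zero east zero east   [S -> east]
east east E sees zero east zero east zero east zero east zero east => east east quick sees zero east zero east zero east zero east zero east   [E -> quick]

S => east E east => east E east zero east => east E east zero east zero east => east E east zero east zero east zero east => east E east zero east zero east zero east zero east => east S sees zero east zero east zero east zero east zero east => east S E sees zero east zero east zero east zero east zero east => east east E sees zero east zero east zero east zero east zero east => east east quick sees zero east zero east zero east zero east zero east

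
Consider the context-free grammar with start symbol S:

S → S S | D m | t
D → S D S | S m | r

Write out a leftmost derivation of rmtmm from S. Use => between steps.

S=>Dm=>Smm=>SSmm=>DmSmm=>rmSmm=>rmtmm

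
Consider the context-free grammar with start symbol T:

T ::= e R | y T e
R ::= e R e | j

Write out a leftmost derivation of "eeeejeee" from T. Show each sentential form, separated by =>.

T=>eR=>eeRe=>eeeRee=>eeeeReee=>eeeejeee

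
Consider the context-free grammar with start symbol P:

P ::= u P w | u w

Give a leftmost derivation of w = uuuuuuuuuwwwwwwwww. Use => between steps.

P => uPw => uuPww => uuuPwww => uuuuPwwww => uuuuuPwwwww => uuuuuuPwwwwww => uuuuuuuPwwwwwww => uuuuuuuuPwwwwwwww => uuuuuuuuuwwwwwwwww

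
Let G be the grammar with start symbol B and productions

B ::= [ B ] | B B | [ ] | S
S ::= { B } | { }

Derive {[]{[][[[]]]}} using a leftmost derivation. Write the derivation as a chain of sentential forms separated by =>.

B => S => {B} => {BB} => {[]B} => {[]S} => {[]{B}} => {[]{BB}} => {[]{[]B}} => {[]{[][B]}} => {[]{[][[B]]}} => {[]{[][[[]]]}}

B => S   [B ::= S]
S => {B}   [S ::= { B }]
{B} => {BB}   [B ::= B B]
{BB} => {[]B}   [B ::= [ ]]
{[]B} => {[]S}   [B ::= S]
{[]S} => {[]{B}}   [S ::= { B }]
{[]{B}} => {[]{BB}}   [B ::= B B]
{[]{BB}} => {[]{[]B}}   [B ::= [ ]]
{[]{[]B}} => {[]{[][B]}}   [B ::= [ B ]]
{[]{[][B]}} => {[]{[][[B]]}}   [B ::= [ B ]]
{[]{[][[B]]}} => {[]{[][[[]]]}}   [B ::= [ ]]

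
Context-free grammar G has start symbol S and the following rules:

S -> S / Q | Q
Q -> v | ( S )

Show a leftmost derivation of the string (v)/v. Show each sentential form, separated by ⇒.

S ⇒ S/Q   [S -> S / Q]
S/Q ⇒ Q/Q   [S -> Q]
Q/Q ⇒ (S)/Q   [Q -> ( S )]
(S)/Q ⇒ (Q)/Q   [S -> Q]
(Q)/Q ⇒ (v)/Q   [Q -> v]
(v)/Q ⇒ (v)/v   [Q -> v]

S ⇒ S/Q ⇒ Q/Q ⇒ (S)/Q ⇒ (Q)/Q ⇒ (v)/Q ⇒ (v)/v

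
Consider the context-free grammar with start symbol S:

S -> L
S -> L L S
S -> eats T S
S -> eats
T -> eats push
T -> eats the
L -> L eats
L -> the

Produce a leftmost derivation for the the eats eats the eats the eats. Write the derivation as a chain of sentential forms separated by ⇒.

S ⇒ L L S ⇒ the L S ⇒ the L eats S ⇒ the L eats eats S ⇒ the the eats eats S ⇒ the the eats eats L L S ⇒ the the eats eats L eats L S ⇒ the the eats eats the eats L S ⇒ the the eats eats the eats the S ⇒ the the eats eats the eats the eats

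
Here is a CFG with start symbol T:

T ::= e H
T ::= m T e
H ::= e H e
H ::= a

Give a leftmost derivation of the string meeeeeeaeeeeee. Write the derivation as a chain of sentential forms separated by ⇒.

T⇒mTe⇒meHe⇒meeHee⇒meeeHeee⇒meeeeHeeee⇒meeeeeHeeeee⇒meeeeeeHeeeeee⇒meeeeeeaeeeeee

T ⇒ mTe   [T ::= m T e]
mTe ⇒ meHe   [T ::= e H]
meHe ⇒ meeHee   [H ::= e H e]
meeHee ⇒ meeeHeee   [H ::= e H e]
meeeHeee ⇒ meeeeHeeee   [H ::= e H e]
meeeeHeeee ⇒ meeeeeHeeeee   [H ::= e H e]
meeeeeHeeeee ⇒ meeeeeeHeeeeee   [H ::= e H e]
meeeeeeHeeeeee ⇒ meeeeeeaeeeeee   [H ::= a]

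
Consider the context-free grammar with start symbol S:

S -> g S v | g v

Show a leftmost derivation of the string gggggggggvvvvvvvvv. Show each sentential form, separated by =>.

S=>gSv=>ggSvv=>gggSvvv=>ggggSvvvv=>gggggSvvvvv=>ggggggSvvvvvv=>gggggggSvvvvvvv=>ggggggggSvvvvvvvv=>gggggggggvvvvvvvvv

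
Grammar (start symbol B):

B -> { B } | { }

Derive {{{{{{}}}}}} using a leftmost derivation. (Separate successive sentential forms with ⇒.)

B ⇒ {B} ⇒ {{B}} ⇒ {{{B}}} ⇒ {{{{B}}}} ⇒ {{{{{B}}}}} ⇒ {{{{{{}}}}}}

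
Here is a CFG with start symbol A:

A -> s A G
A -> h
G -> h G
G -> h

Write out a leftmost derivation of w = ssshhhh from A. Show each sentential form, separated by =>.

A => sAG   [A -> s A G]
sAG => ssAGG   [A -> s A G]
ssAGG => sssAGGG   [A -> s A G]
sssAGGG => ssshGGG   [A -> h]
ssshGGG => ssshhGG   [G -> h]
ssshhGG => ssshhhG   [G -> h]
ssshhhG => ssshhhh   [G -> h]

A=>sAG=>ssAGG=>sssAGGG=>ssshGGG=>ssshhGG=>ssshhhG=>ssshhhh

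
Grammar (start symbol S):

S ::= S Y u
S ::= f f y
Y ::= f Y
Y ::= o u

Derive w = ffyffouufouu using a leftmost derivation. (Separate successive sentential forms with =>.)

S=>SYu=>SYuYu=>ffyYuYu=>ffyfYuYu=>ffyffYuYu=>ffyffouuYu=>ffyffouufYu=>ffyffouufouu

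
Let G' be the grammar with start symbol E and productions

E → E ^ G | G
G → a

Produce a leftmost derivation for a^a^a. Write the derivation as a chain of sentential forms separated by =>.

E => E^G => E^G^G => G^G^G => a^G^G => a^a^G => a^a^a

E => E^G   [E → E ^ G]
E^G => E^G^G   [E → E ^ G]
E^G^G => G^G^G   [E → G]
G^G^G => a^G^G   [G → a]
a^G^G => a^a^G   [G → a]
a^a^G => a^a^a   [G → a]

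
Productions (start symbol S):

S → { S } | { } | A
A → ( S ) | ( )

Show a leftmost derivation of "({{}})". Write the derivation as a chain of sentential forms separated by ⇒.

S ⇒ A   [S → A]
A ⇒ (S)   [A → ( S )]
(S) ⇒ ({S})   [S → { S }]
({S}) ⇒ ({{}})   [S → { }]

S ⇒ A ⇒ (S) ⇒ ({S}) ⇒ ({{}})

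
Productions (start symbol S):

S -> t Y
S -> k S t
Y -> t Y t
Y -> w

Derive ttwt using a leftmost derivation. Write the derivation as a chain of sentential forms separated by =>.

S => tY   [S -> t Y]
tY => ttYt   [Y -> t Y t]
ttYt => ttwt   [Y -> w]

S => tY => ttYt => ttwt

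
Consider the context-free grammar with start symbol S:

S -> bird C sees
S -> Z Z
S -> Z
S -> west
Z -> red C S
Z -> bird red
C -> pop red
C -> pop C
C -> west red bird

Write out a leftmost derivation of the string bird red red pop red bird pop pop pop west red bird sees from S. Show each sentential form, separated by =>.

S => Z Z   [S -> Z Z]
Z Z => bird red Z   [Z -> bird red]
bird red Z => bird red red C S   [Z -> red C S]
bird red red C S => bird red red pop red S   [C -> pop red]
bird red red pop red S => bird red red pop red bird C sees   [S -> bird C sees]
bird red red pop red bird C sees => bird red red pop red bird pop C sees   [C -> pop C]
bird red red pop red bird pop C sees => bird red red pop red bird pop pop C sees   [C -> pop C]
bird red red pop red bird pop pop C sees => bird red red pop red bird pop pop pop C sees   [C -> pop C]
bird red red pop red bird pop pop pop C sees => bird red red pop red bird pop pop pop west red bird sees   [C -> west red bird]

S => Z Z => bird red Z => bird red red C S => bird red red pop red S => bird red red pop red bird C sees => bird red red pop red bird pop C sees => bird red red pop red bird pop pop C sees => bird red red pop red bird pop pop pop C sees => bird red red pop red bird pop pop pop west red bird sees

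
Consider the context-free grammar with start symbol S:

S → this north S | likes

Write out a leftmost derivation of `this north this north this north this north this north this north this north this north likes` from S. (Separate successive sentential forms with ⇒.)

S ⇒ this north S   [S → this north S]
this north S ⇒ this north this north S   [S → this north S]
this north this north S ⇒ this north this north this north S   [S → this north S]
this north this north this north S ⇒ this north this north this north this north S   [S → this north S]
this north this north this north this north S ⇒ this north this north this north this north this north S   [S → this north S]
this north this north this north this north this north S ⇒ this north this north this north this north this north this north S   [S → this north S]
this north this north this north this north this north this north S ⇒ this north this north this north this north this north this north this north S   [S → this north S]
this north this north this north this north this north this north this north S ⇒ this north this north this north this north this north this north this north this north S   [S → this north S]
this north this north this north this north this north this north this north this north S ⇒ this north this north this north this north this north this north this north this north likes   [S → likes]

S ⇒ this north S ⇒ this north this north S ⇒ this north this north this north S ⇒ this north this north this north this north S ⇒ this north this north this north this north this north S ⇒ this north this north this north this north this north this north S ⇒ this north this north this north this north this north this north this north S ⇒ this north this north this north this north this north this north this north this north S ⇒ this north this north this north this north this north this north this north this north likes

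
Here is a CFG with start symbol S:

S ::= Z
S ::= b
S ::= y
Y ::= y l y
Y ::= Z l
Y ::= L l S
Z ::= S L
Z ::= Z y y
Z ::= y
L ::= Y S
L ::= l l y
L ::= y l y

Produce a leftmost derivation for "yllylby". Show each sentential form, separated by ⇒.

S⇒Z⇒SL⇒ZL⇒yL⇒yYS⇒yLlSS⇒yllylSS⇒yllylbS⇒yllylby

S ⇒ Z   [S ::= Z]
Z ⇒ SL   [Z ::= S L]
SL ⇒ ZL   [S ::= Z]
ZL ⇒ yL   [Z ::= y]
yL ⇒ yYS   [L ::= Y S]
yYS ⇒ yLlSS   [Y ::= L l S]
yLlSS ⇒ yllylSS   [L ::= l l y]
yllylSS ⇒ yllylbS   [S ::= b]
yllylbS ⇒ yllylby   [S ::= y]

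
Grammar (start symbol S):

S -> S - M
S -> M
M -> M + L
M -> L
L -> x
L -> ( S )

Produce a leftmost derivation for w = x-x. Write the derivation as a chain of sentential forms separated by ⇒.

S ⇒ S-M ⇒ M-M ⇒ L-M ⇒ x-M ⇒ x-L ⇒ x-x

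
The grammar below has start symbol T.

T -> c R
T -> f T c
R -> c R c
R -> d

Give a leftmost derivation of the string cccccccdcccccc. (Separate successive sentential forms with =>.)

T=>cR=>ccRc=>cccRcc=>ccccRccc=>cccccRcccc=>ccccccRccccc=>cccccccRcccccc=>cccccccdcccccc

T => cR   [T -> c R]
cR => ccRc   [R -> c R c]
ccRc => cccRcc   [R -> c R c]
cccRcc => ccccRccc   [R -> c R c]
ccccRccc => cccccRcccc   [R -> c R c]
cccccRcccc => ccccccRccccc   [R -> c R c]
ccccccRccccc => cccccccRcccccc   [R -> c R c]
cccccccRcccccc => cccccccdcccccc   [R -> d]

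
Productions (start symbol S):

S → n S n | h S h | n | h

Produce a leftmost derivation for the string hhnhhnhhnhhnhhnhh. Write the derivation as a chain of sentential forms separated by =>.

S => hSh => hhShh => hhnSnhh => hhnhShnhh => hhnhhShhnhh => hhnhhnSnhhnhh => hhnhhnhShnhhnhh => hhnhhnhhShhnhhnhh => hhnhhnhhnhhnhhnhh

S => hSh   [S → h S h]
hSh => hhShh   [S → h S h]
hhShh => hhnSnhh   [S → n S n]
hhnSnhh => hhnhShnhh   [S → h S h]
hhnhShnhh => hhnhhShhnhh   [S → h S h]
hhnhhShhnhh => hhnhhnSnhhnhh   [S → n S n]
hhnhhnSnhhnhh => hhnhhnhShnhhnhh   [S → h S h]
hhnhhnhShnhhnhh => hhnhhnhhShhnhhnhh   [S → h S h]
hhnhhnhhShhnhhnhh => hhnhhnhhnhhnhhnhh   [S → n]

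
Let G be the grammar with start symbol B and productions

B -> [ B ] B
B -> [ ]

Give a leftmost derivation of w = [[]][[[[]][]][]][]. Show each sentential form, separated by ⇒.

B ⇒ [B]B   [B -> [ B ] B]
[B]B ⇒ [[]]B   [B -> [ ]]
[[]]B ⇒ [[]][B]B   [B -> [ B ] B]
[[]][B]B ⇒ [[]][[B]B]B   [B -> [ B ] B]
[[]][[B]B]B ⇒ [[]][[[B]B]B]B   [B -> [ B ] B]
[[]][[[B]B]B]B ⇒ [[]][[[[]]B]B]B   [B -> [ ]]
[[]][[[[]]B]B]B ⇒ [[]][[[[]][]]B]B   [B -> [ ]]
[[]][[[[]][]]B]B ⇒ [[]][[[[]][]][]]B   [B -> [ ]]
[[]][[[[]][]][]]B ⇒ [[]][[[[]][]][]][]   [B -> [ ]]

B ⇒ [B]B ⇒ [[]]B ⇒ [[]][B]B ⇒ [[]][[B]B]B ⇒ [[]][[[B]B]B]B ⇒ [[]][[[[]]B]B]B ⇒ [[]][[[[]][]]B]B ⇒ [[]][[[[]][]][]]B ⇒ [[]][[[[]][]][]][]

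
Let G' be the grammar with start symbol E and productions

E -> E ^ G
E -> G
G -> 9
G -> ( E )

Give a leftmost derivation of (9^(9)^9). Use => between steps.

E => G => (E) => (E^G) => (E^G^G) => (G^G^G) => (9^G^G) => (9^(E)^G) => (9^(G)^G) => (9^(9)^G) => (9^(9)^9)

E => G   [E -> G]
G => (E)   [G -> ( E )]
(E) => (E^G)   [E -> E ^ G]
(E^G) => (E^G^G)   [E -> E ^ G]
(E^G^G) => (G^G^G)   [E -> G]
(G^G^G) => (9^G^G)   [G -> 9]
(9^G^G) => (9^(E)^G)   [G -> ( E )]
(9^(E)^G) => (9^(G)^G)   [E -> G]
(9^(G)^G) => (9^(9)^G)   [G -> 9]
(9^(9)^G) => (9^(9)^9)   [G -> 9]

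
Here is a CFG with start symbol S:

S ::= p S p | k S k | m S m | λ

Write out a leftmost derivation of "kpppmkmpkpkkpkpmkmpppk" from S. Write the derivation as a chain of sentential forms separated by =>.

S => kSk   [S ::= k S k]
kSk => kpSpk   [S ::= p S p]
kpSpk => kppSppk   [S ::= p S p]
kppSppk => kpppSpppk   [S ::= p S p]
kpppSpppk => kpppmSmpppk   [S ::= m S m]
kpppmSmpppk => kpppmkSkmpppk   [S ::= k S k]
kpppmkSkmpppk => kpppmkmSmkmpppk   [S ::= m S m]
kpppmkmSmkmpppk => kpppmkmpSpmkmpppk   [S ::= p S p]
kpppmkmpSpmkmpppk => kpppmkmpkSkpmkmpppk   [S ::= k S k]
kpppmkmpkSkpmkmpppk => kpppmkmpkpSpkpmkmpppk   [S ::= p S p]
kpppmkmpkpSpkpmkmpppk => kpppmkmpkpkSkpkpmkmpppk   [S ::= k S k]
kpppmkmpkpkSkpkpmkmpppk => kpppmkmpkpkkpkpmkmpppk   [S ::= λ]

S=>kSk=>kpSpk=>kppSppk=>kpppSpppk=>kpppmSmpppk=>kpppmkSkmpppk=>kpppmkmSmkmpppk=>kpppmkmpSpmkmpppk=>kpppmkmpkSkpmkmpppk=>kpppmkmpkpSpkpmkmpppk=>kpppmkmpkpkSkpkpmkmpppk=>kpppmkmpkpkkpkpmkmpppk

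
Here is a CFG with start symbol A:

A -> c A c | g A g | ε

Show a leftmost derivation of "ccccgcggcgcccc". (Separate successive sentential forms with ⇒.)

A ⇒ cAc   [A -> c A c]
cAc ⇒ ccAcc   [A -> c A c]
ccAcc ⇒ cccAccc   [A -> c A c]
cccAccc ⇒ ccccAcccc   [A -> c A c]
ccccAcccc ⇒ ccccgAgcccc   [A -> g A g]
ccccgAgcccc ⇒ ccccgcAcgcccc   [A -> c A c]
ccccgcAcgcccc ⇒ ccccgcgAgcgcccc   [A -> g A g]
ccccgcgAgcgcccc ⇒ ccccgcggcgcccc   [A -> ε]

A ⇒ cAc ⇒ ccAcc ⇒ cccAccc ⇒ ccccAcccc ⇒ ccccgAgcccc ⇒ ccccgcAcgcccc ⇒ ccccgcgAgcgcccc ⇒ ccccgcggcgcccc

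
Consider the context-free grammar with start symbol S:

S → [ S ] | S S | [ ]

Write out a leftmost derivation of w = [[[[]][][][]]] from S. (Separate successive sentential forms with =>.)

S => [S] => [[S]] => [[SS]] => [[SSS]] => [[SSSS]] => [[[S]SSS]] => [[[[]]SSS]] => [[[[]][]SS]] => [[[[]][][]S]] => [[[[]][][][]]]

S => [S]   [S → [ S ]]
[S] => [[S]]   [S → [ S ]]
[[S]] => [[SS]]   [S → S S]
[[SS]] => [[SSS]]   [S → S S]
[[SSS]] => [[SSSS]]   [S → S S]
[[SSSS]] => [[[S]SSS]]   [S → [ S ]]
[[[S]SSS]] => [[[[]]SSS]]   [S → [ ]]
[[[[]]SSS]] => [[[[]][]SS]]   [S → [ ]]
[[[[]][]SS]] => [[[[]][][]S]]   [S → [ ]]
[[[[]][][]S]] => [[[[]][][][]]]   [S → [ ]]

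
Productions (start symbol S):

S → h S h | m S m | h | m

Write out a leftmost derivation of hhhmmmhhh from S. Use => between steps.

S=>hSh=>hhShh=>hhhShhh=>hhhmSmhhh=>hhhmmmhhh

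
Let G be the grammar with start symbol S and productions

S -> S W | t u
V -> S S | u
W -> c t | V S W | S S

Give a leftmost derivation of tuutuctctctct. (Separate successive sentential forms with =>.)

S => SW => SWW => SWWW => SWWWW => tuWWWW => tuVSWWWW => tuuSWWWW => tuutuWWWW => tuutuctWWW => tuutuctctWW => tuutuctctctW => tuutuctctctct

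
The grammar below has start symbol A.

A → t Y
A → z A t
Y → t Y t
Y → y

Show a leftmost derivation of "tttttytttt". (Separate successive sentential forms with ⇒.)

A ⇒ tY ⇒ ttYt ⇒ tttYtt ⇒ ttttYttt ⇒ tttttYtttt ⇒ tttttytttt

A ⇒ tY   [A → t Y]
tY ⇒ ttYt   [Y → t Y t]
ttYt ⇒ tttYtt   [Y → t Y t]
tttYtt ⇒ ttttYttt   [Y → t Y t]
ttttYttt ⇒ tttttYtttt   [Y → t Y t]
tttttYtttt ⇒ tttttytttt   [Y → y]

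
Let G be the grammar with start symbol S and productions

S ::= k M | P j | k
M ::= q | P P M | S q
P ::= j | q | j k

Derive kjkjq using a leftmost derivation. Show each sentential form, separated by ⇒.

S ⇒ kM   [S ::= k M]
kM ⇒ kPPM   [M ::= P P M]
kPPM ⇒ kjkPM   [P ::= j k]
kjkPM ⇒ kjkjM   [P ::= j]
kjkjM ⇒ kjkjq   [M ::= q]

S ⇒ kM ⇒ kPPM ⇒ kjkPM ⇒ kjkjM ⇒ kjkjq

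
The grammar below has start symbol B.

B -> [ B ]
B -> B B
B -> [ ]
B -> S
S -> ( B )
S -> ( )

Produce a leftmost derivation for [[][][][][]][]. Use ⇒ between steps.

B ⇒ BB   [B -> B B]
BB ⇒ [B]B   [B -> [ B ]]
[B]B ⇒ [BB]B   [B -> B B]
[BB]B ⇒ [BBB]B   [B -> B B]
[BBB]B ⇒ [BBBB]B   [B -> B B]
[BBBB]B ⇒ [BBBBB]B   [B -> B B]
[BBBBB]B ⇒ [[]BBBB]B   [B -> [ ]]
[[]BBBB]B ⇒ [[][]BBB]B   [B -> [ ]]
[[][]BBB]B ⇒ [[][][]BB]B   [B -> [ ]]
[[][][]BB]B ⇒ [[][][][]B]B   [B -> [ ]]
[[][][][]B]B ⇒ [[][][][][]]B   [B -> [ ]]
[[][][][][]]B ⇒ [[][][][][]][]   [B -> [ ]]

B ⇒ BB ⇒ [B]B ⇒ [BB]B ⇒ [BBB]B ⇒ [BBBB]B ⇒ [BBBBB]B ⇒ [[]BBBB]B ⇒ [[][]BBB]B ⇒ [[][][]BB]B ⇒ [[][][][]B]B ⇒ [[][][][][]]B ⇒ [[][][][][]][]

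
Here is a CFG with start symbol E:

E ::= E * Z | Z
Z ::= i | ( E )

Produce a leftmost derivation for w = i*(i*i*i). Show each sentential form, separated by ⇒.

E ⇒ E*Z ⇒ Z*Z ⇒ i*Z ⇒ i*(E) ⇒ i*(E*Z) ⇒ i*(E*Z*Z) ⇒ i*(Z*Z*Z) ⇒ i*(i*Z*Z) ⇒ i*(i*i*Z) ⇒ i*(i*i*i)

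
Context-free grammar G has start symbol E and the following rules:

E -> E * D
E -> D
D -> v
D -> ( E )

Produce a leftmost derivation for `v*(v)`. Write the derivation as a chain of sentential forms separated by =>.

E => E*D   [E -> E * D]
E*D => D*D   [E -> D]
D*D => v*D   [D -> v]
v*D => v*(E)   [D -> ( E )]
v*(E) => v*(D)   [E -> D]
v*(D) => v*(v)   [D -> v]

E => E*D => D*D => v*D => v*(E) => v*(D) => v*(v)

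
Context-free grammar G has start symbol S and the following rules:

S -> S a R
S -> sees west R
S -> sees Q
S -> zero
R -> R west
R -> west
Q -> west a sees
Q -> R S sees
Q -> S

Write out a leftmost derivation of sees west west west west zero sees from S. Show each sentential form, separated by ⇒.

S ⇒ sees Q ⇒ sees R S sees ⇒ sees R west S sees ⇒ sees R west west S sees ⇒ sees R west west west S sees ⇒ sees west west west west S sees ⇒ sees west west west west zero sees

S ⇒ sees Q   [S -> sees Q]
sees Q ⇒ sees R S sees   [Q -> R S sees]
sees R S sees ⇒ sees R west S sees   [R -> R west]
sees R west S sees ⇒ sees R west west S sees   [R -> R west]
sees R west west S sees ⇒ sees R west west west S sees   [R -> R west]
sees R west west west S sees ⇒ sees west west west west S sees   [R -> west]
sees west west west west S sees ⇒ sees west west west west zero sees   [S -> zero]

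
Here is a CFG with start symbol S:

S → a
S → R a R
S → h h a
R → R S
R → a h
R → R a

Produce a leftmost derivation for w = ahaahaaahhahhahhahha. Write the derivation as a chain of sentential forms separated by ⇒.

S ⇒ RaR   [S → R a R]
RaR ⇒ ahaR   [R → a h]
ahaR ⇒ ahaRS   [R → R S]
ahaRS ⇒ ahaRSS   [R → R S]
ahaRSS ⇒ ahaRSSS   [R → R S]
ahaRSSS ⇒ ahaRSSSS   [R → R S]
ahaRSSSS ⇒ ahaRaSSSS   [R → R a]
ahaRaSSSS ⇒ ahaRaaSSSS   [R → R a]
ahaRaaSSSS ⇒ ahaRaaaSSSS   [R → R a]
ahaRaaaSSSS ⇒ ahaahaaaSSSS   [R → a h]
ahaahaaaSSSS ⇒ ahaahaaahhaSSS   [S → h h a]
ahaahaaahhaSSS ⇒ ahaahaaahhahhaSS   [S → h h a]
ahaahaaahhahhaSS ⇒ ahaahaaahhahhahhaS   [S → h h a]
ahaahaaahhahhahhaS ⇒ ahaahaaahhahhahhahha   [S → h h a]

S ⇒ RaR ⇒ ahaR ⇒ ahaRS ⇒ ahaRSS ⇒ ahaRSSS ⇒ ahaRSSSS ⇒ ahaRaSSSS ⇒ ahaRaaSSSS ⇒ ahaRaaaSSSS ⇒ ahaahaaaSSSS ⇒ ahaahaaahhaSSS ⇒ ahaahaaahhahhaSS ⇒ ahaahaaahhahhahhaS ⇒ ahaahaaahhahhahhahha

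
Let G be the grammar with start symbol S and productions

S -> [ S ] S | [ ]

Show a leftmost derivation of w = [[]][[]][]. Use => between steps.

S => [S]S => [[]]S => [[]][S]S => [[]][[]]S => [[]][[]][]

S => [S]S   [S -> [ S ] S]
[S]S => [[]]S   [S -> [ ]]
[[]]S => [[]][S]S   [S -> [ S ] S]
[[]][S]S => [[]][[]]S   [S -> [ ]]
[[]][[]]S => [[]][[]][]   [S -> [ ]]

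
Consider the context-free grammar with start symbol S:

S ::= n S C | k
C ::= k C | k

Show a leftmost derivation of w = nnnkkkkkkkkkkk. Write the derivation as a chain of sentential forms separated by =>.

S => nSC => nnSCC => nnnSCCC => nnnkCCC => nnnkkCCC => nnnkkkCCC => nnnkkkkCC => nnnkkkkkCC => nnnkkkkkkCC => nnnkkkkkkkCC => nnnkkkkkkkkC => nnnkkkkkkkkkC => nnnkkkkkkkkkkC => nnnkkkkkkkkkkk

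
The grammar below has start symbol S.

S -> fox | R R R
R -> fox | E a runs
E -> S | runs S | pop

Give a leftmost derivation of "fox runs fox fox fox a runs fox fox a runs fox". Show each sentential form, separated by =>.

S => R R R   [S -> R R R]
R R R => fox R R   [R -> fox]
fox R R => fox E a runs R   [R -> E a runs]
fox E a runs R => fox runs S a runs R   [E -> runs S]
fox runs S a runs R => fox runs R R R a runs R   [S -> R R R]
fox runs R R R a runs R => fox runs E a runs R R a runs R   [R -> E a runs]
fox runs E a runs R R a runs R => fox runs S a runs R R a runs R   [E -> S]
fox runs S a runs R R a runs R => fox runs R R R a runs R R a runs R   [S -> R R R]
fox runs R R R a runs R R a runs R => fox runs fox R R a runs R R a runs R   [R -> fox]
fox runs fox R R a runs R R a runs R => fox runs fox fox R a runs R R a runs R   [R -> fox]
fox runs fox fox R a runs R R a runs R => fox runs fox fox fox a runs R R a runs R   [R -> fox]
fox runs fox fox fox a runs R R a runs R => fox runs fox fox fox a runs fox R a runs R   [R -> fox]
fox runs fox fox fox a runs fox R a runs R => fox runs fox fox fox a runs fox fox a runs R   [R -> fox]
fox runs fox fox fox a runs fox fox a runs R => fox runs fox fox fox a runs fox fox a runs fox   [R -> fox]

S => R R R => fox R R => fox E a runs R => fox runs S a runs R => fox runs R R R a runs R => fox runs E a runs R R a runs R => fox runs S a runs R R a runs R => fox runs R R R a runs R R a runs R => fox runs fox R R a runs R R a runs R => fox runs fox fox R a runs R R a runs R => fox runs fox fox fox a runs R R a runs R => fox runs fox fox fox a runs fox R a runs R => fox runs fox fox fox a runs fox fox a runs R => fox runs fox fox fox a runs fox fox a runs fox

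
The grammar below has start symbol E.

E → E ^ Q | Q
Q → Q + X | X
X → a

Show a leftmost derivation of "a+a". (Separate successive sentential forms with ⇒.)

E ⇒ Q   [E → Q]
Q ⇒ Q+X   [Q → Q + X]
Q+X ⇒ X+X   [Q → X]
X+X ⇒ a+X   [X → a]
a+X ⇒ a+a   [X → a]

E ⇒ Q ⇒ Q+X ⇒ X+X ⇒ a+X ⇒ a+a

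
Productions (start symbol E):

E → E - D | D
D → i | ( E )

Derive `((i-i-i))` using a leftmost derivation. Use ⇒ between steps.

E⇒D⇒(E)⇒(D)⇒((E))⇒((E-D))⇒((E-D-D))⇒((D-D-D))⇒((i-D-D))⇒((i-i-D))⇒((i-i-i))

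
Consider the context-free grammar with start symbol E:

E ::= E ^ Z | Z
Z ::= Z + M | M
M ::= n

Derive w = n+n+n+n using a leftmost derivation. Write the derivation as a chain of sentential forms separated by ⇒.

E ⇒ Z   [E ::= Z]
Z ⇒ Z+M   [Z ::= Z + M]
Z+M ⇒ Z+M+M   [Z ::= Z + M]
Z+M+M ⇒ Z+M+M+M   [Z ::= Z + M]
Z+M+M+M ⇒ M+M+M+M   [Z ::= M]
M+M+M+M ⇒ n+M+M+M   [M ::= n]
n+M+M+M ⇒ n+n+M+M   [M ::= n]
n+n+M+M ⇒ n+n+n+M   [M ::= n]
n+n+n+M ⇒ n+n+n+n   [M ::= n]

E ⇒ Z ⇒ Z+M ⇒ Z+M+M ⇒ Z+M+M+M ⇒ M+M+M+M ⇒ n+M+M+M ⇒ n+n+M+M ⇒ n+n+n+M ⇒ n+n+n+n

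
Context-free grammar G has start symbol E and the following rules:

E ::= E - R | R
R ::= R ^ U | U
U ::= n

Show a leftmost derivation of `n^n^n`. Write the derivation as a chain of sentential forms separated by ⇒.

E ⇒ R   [E ::= R]
R ⇒ R^U   [R ::= R ^ U]
R^U ⇒ R^U^U   [R ::= R ^ U]
R^U^U ⇒ U^U^U   [R ::= U]
U^U^U ⇒ n^U^U   [U ::= n]
n^U^U ⇒ n^n^U   [U ::= n]
n^n^U ⇒ n^n^n   [U ::= n]

E⇒R⇒R^U⇒R^U^U⇒U^U^U⇒n^U^U⇒n^n^U⇒n^n^n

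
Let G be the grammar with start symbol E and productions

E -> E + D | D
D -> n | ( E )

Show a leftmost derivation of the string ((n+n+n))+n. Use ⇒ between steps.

E ⇒ E+D ⇒ D+D ⇒ (E)+D ⇒ (D)+D ⇒ ((E))+D ⇒ ((E+D))+D ⇒ ((E+D+D))+D ⇒ ((D+D+D))+D ⇒ ((n+D+D))+D ⇒ ((n+n+D))+D ⇒ ((n+n+n))+D ⇒ ((n+n+n))+n

E ⇒ E+D   [E -> E + D]
E+D ⇒ D+D   [E -> D]
D+D ⇒ (E)+D   [D -> ( E )]
(E)+D ⇒ (D)+D   [E -> D]
(D)+D ⇒ ((E))+D   [D -> ( E )]
((E))+D ⇒ ((E+D))+D   [E -> E + D]
((E+D))+D ⇒ ((E+D+D))+D   [E -> E + D]
((E+D+D))+D ⇒ ((D+D+D))+D   [E -> D]
((D+D+D))+D ⇒ ((n+D+D))+D   [D -> n]
((n+D+D))+D ⇒ ((n+n+D))+D   [D -> n]
((n+n+D))+D ⇒ ((n+n+n))+D   [D -> n]
((n+n+n))+D ⇒ ((n+n+n))+n   [D -> n]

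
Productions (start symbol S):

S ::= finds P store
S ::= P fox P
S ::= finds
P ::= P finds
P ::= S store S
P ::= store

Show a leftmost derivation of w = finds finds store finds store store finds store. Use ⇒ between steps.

S ⇒ finds P store   [S ::= finds P store]
finds P store ⇒ finds P finds store   [P ::= P finds]
finds P finds store ⇒ finds S store S finds store   [P ::= S store S]
finds S store S finds store ⇒ finds finds store S finds store   [S ::= finds]
finds finds store S finds store ⇒ finds finds store finds P store finds store   [S ::= finds P store]
finds finds store finds P store finds store ⇒ finds finds store finds store store finds store   [P ::= store]

S ⇒ finds P store ⇒ finds P finds store ⇒ finds S store S finds store ⇒ finds finds store S finds store ⇒ finds finds store finds P store finds store ⇒ finds finds store finds store store finds store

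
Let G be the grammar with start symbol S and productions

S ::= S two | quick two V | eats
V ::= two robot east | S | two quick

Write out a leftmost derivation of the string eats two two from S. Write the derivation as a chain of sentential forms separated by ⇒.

S ⇒ S two ⇒ S two two ⇒ eats two two

S ⇒ S two   [S ::= S two]
S two ⇒ S two two   [S ::= S two]
S two two ⇒ eats two two   [S ::= eats]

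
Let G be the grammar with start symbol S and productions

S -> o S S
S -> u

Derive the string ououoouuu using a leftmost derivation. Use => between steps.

S => oSS => ouS => ouoSS => ououS => ououoSS => ououooSSS => ououoouSS => ououoouuS => ououoouuu

S => oSS   [S -> o S S]
oSS => ouS   [S -> u]
ouS => ouoSS   [S -> o S S]
ouoSS => ououS   [S -> u]
ououS => ououoSS   [S -> o S S]
ououoSS => ououooSSS   [S -> o S S]
ououooSSS => ououoouSS   [S -> u]
ououoouSS => ououoouuS   [S -> u]
ououoouuS => ououoouuu   [S -> u]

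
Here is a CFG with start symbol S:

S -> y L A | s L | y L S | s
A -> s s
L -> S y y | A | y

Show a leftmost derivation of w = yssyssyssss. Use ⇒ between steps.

S⇒yLS⇒yAS⇒yssS⇒yssyLS⇒yssyAS⇒yssyssS⇒yssyssyLA⇒yssyssyAA⇒yssyssyssA⇒yssyssyssss

S ⇒ yLS   [S -> y L S]
yLS ⇒ yAS   [L -> A]
yAS ⇒ yssS   [A -> s s]
yssS ⇒ yssyLS   [S -> y L S]
yssyLS ⇒ yssyAS   [L -> A]
yssyAS ⇒ yssyssS   [A -> s s]
yssyssS ⇒ yssyssyLA   [S -> y L A]
yssyssyLA ⇒ yssyssyAA   [L -> A]
yssyssyAA ⇒ yssyssyssA   [A -> s s]
yssyssyssA ⇒ yssyssyssss   [A -> s s]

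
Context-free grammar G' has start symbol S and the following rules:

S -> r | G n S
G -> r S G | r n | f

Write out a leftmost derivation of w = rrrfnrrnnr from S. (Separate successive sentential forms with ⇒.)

S⇒GnS⇒rSGnS⇒rGnSGnS⇒rrSGnSGnS⇒rrrGnSGnS⇒rrrfnSGnS⇒rrrfnrGnS⇒rrrfnrrnnS⇒rrrfnrrnnr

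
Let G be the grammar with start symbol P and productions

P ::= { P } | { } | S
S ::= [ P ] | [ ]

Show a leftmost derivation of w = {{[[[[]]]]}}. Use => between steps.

P => {P} => {{P}} => {{S}} => {{[P]}} => {{[S]}} => {{[[P]]}} => {{[[S]]}} => {{[[[P]]]}} => {{[[[S]]]}} => {{[[[[]]]]}}

P => {P}   [P ::= { P }]
{P} => {{P}}   [P ::= { P }]
{{P}} => {{S}}   [P ::= S]
{{S}} => {{[P]}}   [S ::= [ P ]]
{{[P]}} => {{[S]}}   [P ::= S]
{{[S]}} => {{[[P]]}}   [S ::= [ P ]]
{{[[P]]}} => {{[[S]]}}   [P ::= S]
{{[[S]]}} => {{[[[P]]]}}   [S ::= [ P ]]
{{[[[P]]]}} => {{[[[S]]]}}   [P ::= S]
{{[[[S]]]}} => {{[[[[]]]]}}   [S ::= [ ]]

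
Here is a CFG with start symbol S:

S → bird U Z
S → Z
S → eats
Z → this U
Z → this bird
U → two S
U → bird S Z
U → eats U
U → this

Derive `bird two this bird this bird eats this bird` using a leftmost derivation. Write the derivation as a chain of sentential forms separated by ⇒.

S ⇒ bird U Z ⇒ bird two S Z ⇒ bird two Z Z ⇒ bird two this bird Z ⇒ bird two this bird this U ⇒ bird two this bird this bird S Z ⇒ bird two this bird this bird eats Z ⇒ bird two this bird this bird eats this bird

S ⇒ bird U Z   [S → bird U Z]
bird U Z ⇒ bird two S Z   [U → two S]
bird two S Z ⇒ bird two Z Z   [S → Z]
bird two Z Z ⇒ bird two this bird Z   [Z → this bird]
bird two this bird Z ⇒ bird two this bird this U   [Z → this U]
bird two this bird this U ⇒ bird two this bird this bird S Z   [U → bird S Z]
bird two this bird this bird S Z ⇒ bird two this bird this bird eats Z   [S → eats]
bird two this bird this bird eats Z ⇒ bird two this bird this bird eats this bird   [Z → this bird]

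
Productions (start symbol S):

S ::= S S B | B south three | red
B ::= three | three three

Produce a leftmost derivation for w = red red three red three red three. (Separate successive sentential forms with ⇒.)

S ⇒ S S B ⇒ S S B S B ⇒ S S B S B S B ⇒ red S B S B S B ⇒ red red B S B S B ⇒ red red three S B S B ⇒ red red three red B S B ⇒ red red three red three S B ⇒ red red three red three red B ⇒ red red three red three red three

S ⇒ S S B   [S ::= S S B]
S S B ⇒ S S B S B   [S ::= S S B]
S S B S B ⇒ S S B S B S B   [S ::= S S B]
S S B S B S B ⇒ red S B S B S B   [S ::= red]
red S B S B S B ⇒ red red B S B S B   [S ::= red]
red red B S B S B ⇒ red red three S B S B   [B ::= three]
red red three S B S B ⇒ red red three red B S B   [S ::= red]
red red three red B S B ⇒ red red three red three S B   [B ::= three]
red red three red three S B ⇒ red red three red three red B   [S ::= red]
red red three red three red B ⇒ red red three red three red three   [B ::= three]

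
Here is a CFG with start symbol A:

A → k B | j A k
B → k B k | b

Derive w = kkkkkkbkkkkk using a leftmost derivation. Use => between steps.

A=>kB=>kkBk=>kkkBkk=>kkkkBkkk=>kkkkkBkkkk=>kkkkkkBkkkkk=>kkkkkkbkkkkk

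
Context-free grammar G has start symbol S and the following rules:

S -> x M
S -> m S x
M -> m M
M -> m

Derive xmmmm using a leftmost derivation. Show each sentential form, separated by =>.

S => xM   [S -> x M]
xM => xmM   [M -> m M]
xmM => xmmM   [M -> m M]
xmmM => xmmmM   [M -> m M]
xmmmM => xmmmm   [M -> m]

S => xM => xmM => xmmM => xmmmM => xmmmm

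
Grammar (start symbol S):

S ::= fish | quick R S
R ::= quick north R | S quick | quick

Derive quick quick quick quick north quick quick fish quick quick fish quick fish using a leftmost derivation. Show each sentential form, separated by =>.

S => quick R S => quick quick S => quick quick quick R S => quick quick quick quick north R S => quick quick quick quick north quick S => quick quick quick quick north quick quick R S => quick quick quick quick north quick quick S quick S => quick quick quick quick north quick quick fish quick S => quick quick quick quick north quick quick fish quick quick R S => quick quick quick quick north quick quick fish quick quick S quick S => quick quick quick quick north quick quick fish quick quick fish quick S => quick quick quick quick north quick quick fish quick quick fish quick fish

S => quick R S   [S ::= quick R S]
quick R S => quick quick S   [R ::= quick]
quick quick S => quick quick quick R S   [S ::= quick R S]
quick quick quick R S => quick quick quick quick north R S   [R ::= quick north R]
quick quick quick quick north R S => quick quick quick quick north quick S   [R ::= quick]
quick quick quick quick north quick S => quick quick quick quick north quick quick R S   [S ::= quick R S]
quick quick quick quick north quick quick R S => quick quick quick quick north quick quick S quick S   [R ::= S quick]
quick quick quick quick north quick quick S quick S => quick quick quick quick north quick quick fish quick S   [S ::= fish]
quick quick quick quick north quick quick fish quick S => quick quick quick quick north quick quick fish quick quick R S   [S ::= quick R S]
quick quick quick quick north quick quick fish quick quick R S => quick quick quick quick north quick quick fish quick quick S quick S   [R ::= S quick]
quick quick quick quick north quick quick fish quick quick S quick S => quick quick quick quick north quick quick fish quick quick fish quick S   [S ::= fish]
quick quick quick quick north quick quick fish quick quick fish quick S => quick quick quick quick north quick quick fish quick quick fish quick fish   [S ::= fish]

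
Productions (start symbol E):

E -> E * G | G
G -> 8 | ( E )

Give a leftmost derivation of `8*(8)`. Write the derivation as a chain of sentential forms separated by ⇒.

E⇒E*G⇒G*G⇒8*G⇒8*(E)⇒8*(G)⇒8*(8)

E ⇒ E*G   [E -> E * G]
E*G ⇒ G*G   [E -> G]
G*G ⇒ 8*G   [G -> 8]
8*G ⇒ 8*(E)   [G -> ( E )]
8*(E) ⇒ 8*(G)   [E -> G]
8*(G) ⇒ 8*(8)   [G -> 8]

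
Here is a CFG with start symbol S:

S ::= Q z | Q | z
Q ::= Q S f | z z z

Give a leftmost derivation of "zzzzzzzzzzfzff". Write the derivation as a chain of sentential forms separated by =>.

S => Q => QSf => zzzSf => zzzQf => zzzQSff => zzzQSfSff => zzzzzzSfSff => zzzzzzQzfSff => zzzzzzzzzzfSff => zzzzzzzzzzfzff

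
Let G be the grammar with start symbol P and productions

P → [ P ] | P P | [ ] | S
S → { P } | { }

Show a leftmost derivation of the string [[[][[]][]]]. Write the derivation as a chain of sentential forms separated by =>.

P => [P] => [[P]] => [[PP]] => [[[]P]] => [[[]PP]] => [[[][P]P]] => [[[][[]]P]] => [[[][[]][]]]

P => [P]   [P → [ P ]]
[P] => [[P]]   [P → [ P ]]
[[P]] => [[PP]]   [P → P P]
[[PP]] => [[[]P]]   [P → [ ]]
[[[]P]] => [[[]PP]]   [P → P P]
[[[]PP]] => [[[][P]P]]   [P → [ P ]]
[[[][P]P]] => [[[][[]]P]]   [P → [ ]]
[[[][[]]P]] => [[[][[]][]]]   [P → [ ]]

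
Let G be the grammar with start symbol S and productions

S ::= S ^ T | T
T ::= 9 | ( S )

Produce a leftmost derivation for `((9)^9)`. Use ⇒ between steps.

S ⇒ T ⇒ (S) ⇒ (S^T) ⇒ (T^T) ⇒ ((S)^T) ⇒ ((T)^T) ⇒ ((9)^T) ⇒ ((9)^9)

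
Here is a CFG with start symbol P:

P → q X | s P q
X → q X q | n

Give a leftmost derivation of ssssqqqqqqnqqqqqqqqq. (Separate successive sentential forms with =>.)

P=>sPq=>ssPqq=>sssPqqq=>ssssPqqqq=>ssssqXqqqq=>ssssqqXqqqqq=>ssssqqqXqqqqqq=>ssssqqqqXqqqqqqq=>ssssqqqqqXqqqqqqqq=>ssssqqqqqqXqqqqqqqqq=>ssssqqqqqqnqqqqqqqqq

P => sPq   [P → s P q]
sPq => ssPqq   [P → s P q]
ssPqq => sssPqqq   [P → s P q]
sssPqqq => ssssPqqqq   [P → s P q]
ssssPqqqq => ssssqXqqqq   [P → q X]
ssssqXqqqq => ssssqqXqqqqq   [X → q X q]
ssssqqXqqqqq => ssssqqqXqqqqqq   [X → q X q]
ssssqqqXqqqqqq => ssssqqqqXqqqqqqq   [X → q X q]
ssssqqqqXqqqqqqq => ssssqqqqqXqqqqqqqq   [X → q X q]
ssssqqqqqXqqqqqqqq => ssssqqqqqqXqqqqqqqqq   [X → q X q]
ssssqqqqqqXqqqqqqqqq => ssssqqqqqqnqqqqqqqqq   [X → n]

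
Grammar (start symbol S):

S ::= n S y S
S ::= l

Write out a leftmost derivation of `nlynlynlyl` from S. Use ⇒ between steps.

S ⇒ nSyS ⇒ nlyS ⇒ nlynSyS ⇒ nlynlyS ⇒ nlynlynSyS ⇒ nlynlynlyS ⇒ nlynlynlyl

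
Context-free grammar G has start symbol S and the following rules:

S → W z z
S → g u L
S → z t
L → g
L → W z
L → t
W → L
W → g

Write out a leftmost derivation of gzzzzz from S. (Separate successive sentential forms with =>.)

S => Wzz => Lzz => Wzzz => Lzzz => Wzzzz => Lzzzz => Wzzzzz => gzzzzz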